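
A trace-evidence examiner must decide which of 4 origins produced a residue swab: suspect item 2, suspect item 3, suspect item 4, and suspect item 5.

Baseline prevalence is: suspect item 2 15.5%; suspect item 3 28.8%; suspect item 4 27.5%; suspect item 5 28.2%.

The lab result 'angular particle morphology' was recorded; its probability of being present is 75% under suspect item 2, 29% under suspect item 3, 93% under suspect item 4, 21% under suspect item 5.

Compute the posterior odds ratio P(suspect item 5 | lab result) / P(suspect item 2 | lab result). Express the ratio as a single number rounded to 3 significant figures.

0.509

Posterior odds equal prior odds times the likelihood ratio; only the two competing hypotheses matter.
  suspect item 5: 0.282 × 0.21 = 0.05922
  suspect item 2: 0.155 × 0.75 = 0.11625
Posterior odds = 0.05922 / 0.11625 ≈ 0.509.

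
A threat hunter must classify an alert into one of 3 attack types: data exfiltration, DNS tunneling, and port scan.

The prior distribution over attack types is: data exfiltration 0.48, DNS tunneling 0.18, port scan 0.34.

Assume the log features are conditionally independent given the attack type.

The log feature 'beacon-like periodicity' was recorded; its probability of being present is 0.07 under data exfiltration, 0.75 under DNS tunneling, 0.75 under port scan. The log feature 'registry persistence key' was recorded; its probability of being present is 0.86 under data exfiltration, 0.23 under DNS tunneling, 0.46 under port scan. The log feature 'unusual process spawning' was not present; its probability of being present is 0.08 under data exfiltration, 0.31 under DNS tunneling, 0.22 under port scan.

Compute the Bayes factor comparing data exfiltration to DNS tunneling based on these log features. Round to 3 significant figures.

The Bayes factor is the ratio of the joint likelihoods of the log feature pattern under the two hypotheses (using 1 − P(present | H) for each absent log feature).
  data exfiltration: 0.07 × 0.86 × (1 − 0.08) = 0.055384
  DNS tunneling: 0.75 × 0.23 × (1 − 0.31) = 0.11903
Bayes factor = 0.055384 / 0.11903 ≈ 0.465

0.465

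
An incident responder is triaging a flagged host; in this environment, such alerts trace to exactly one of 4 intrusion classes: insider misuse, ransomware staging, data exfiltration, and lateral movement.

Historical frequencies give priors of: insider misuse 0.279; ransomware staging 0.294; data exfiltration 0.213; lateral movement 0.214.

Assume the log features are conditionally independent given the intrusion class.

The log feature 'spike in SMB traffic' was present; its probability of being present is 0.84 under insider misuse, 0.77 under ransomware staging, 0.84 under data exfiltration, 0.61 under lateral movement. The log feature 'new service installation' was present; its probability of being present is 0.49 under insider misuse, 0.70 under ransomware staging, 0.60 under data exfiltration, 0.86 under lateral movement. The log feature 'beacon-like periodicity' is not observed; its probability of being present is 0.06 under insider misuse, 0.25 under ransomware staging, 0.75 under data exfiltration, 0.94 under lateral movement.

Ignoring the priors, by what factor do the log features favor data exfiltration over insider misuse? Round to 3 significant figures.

0.326

Take the product of per-log feature likelihoods under each hypothesis (using 1 − P(present | H) for each absent log feature), then divide.
  data exfiltration: 0.84 × 0.60 × (1 − 0.75) = 0.126
  insider misuse: 0.84 × 0.49 × (1 − 0.06) = 0.3869
Bayes factor = 0.126 / 0.3869 ≈ 0.326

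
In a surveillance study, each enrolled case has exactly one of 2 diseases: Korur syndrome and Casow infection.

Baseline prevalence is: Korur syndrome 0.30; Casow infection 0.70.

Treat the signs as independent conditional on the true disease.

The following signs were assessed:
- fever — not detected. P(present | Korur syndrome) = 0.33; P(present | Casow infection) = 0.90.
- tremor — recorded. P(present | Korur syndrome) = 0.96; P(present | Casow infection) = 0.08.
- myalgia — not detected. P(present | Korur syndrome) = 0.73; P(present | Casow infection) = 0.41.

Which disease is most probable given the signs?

Multiply each prior by the joint likelihood of the sign pattern (using 1 − P(present | H) for each absent sign):
  Korur syndrome: 0.30 × (1 − 0.33) × 0.96 × (1 − 0.73) = 0.052099
  Casow infection: 0.70 × (1 − 0.90) × 0.08 × (1 − 0.41) = 0.003304
Marginal likelihood of the evidence = 0.055403.
P(Korur syndrome | evidence) ≈ 0.052099 / 0.055403 ≈ 0.940
P(Casow infection | evidence) ≈ 0.003304 / 0.055403 ≈ 0.060
The largest is 0.940, so Korur syndrome is most probable.

Korur syndrome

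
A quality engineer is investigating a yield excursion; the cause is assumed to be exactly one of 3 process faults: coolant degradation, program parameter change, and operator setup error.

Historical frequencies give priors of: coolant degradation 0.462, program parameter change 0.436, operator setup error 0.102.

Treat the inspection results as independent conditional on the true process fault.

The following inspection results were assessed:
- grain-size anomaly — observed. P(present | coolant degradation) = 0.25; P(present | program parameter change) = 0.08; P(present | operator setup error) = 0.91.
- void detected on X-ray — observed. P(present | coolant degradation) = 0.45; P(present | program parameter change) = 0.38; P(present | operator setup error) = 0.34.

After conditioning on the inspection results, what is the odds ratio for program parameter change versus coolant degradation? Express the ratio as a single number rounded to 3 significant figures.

Unnormalized posterior weight (prior times the inspection result likelihoods) for each of the two hypotheses:
  program parameter change: 0.436 × 0.08 × 0.38 = 0.013254
  coolant degradation: 0.462 × 0.25 × 0.45 = 0.051975
Posterior odds = 0.013254 / 0.051975 ≈ 0.255.

0.255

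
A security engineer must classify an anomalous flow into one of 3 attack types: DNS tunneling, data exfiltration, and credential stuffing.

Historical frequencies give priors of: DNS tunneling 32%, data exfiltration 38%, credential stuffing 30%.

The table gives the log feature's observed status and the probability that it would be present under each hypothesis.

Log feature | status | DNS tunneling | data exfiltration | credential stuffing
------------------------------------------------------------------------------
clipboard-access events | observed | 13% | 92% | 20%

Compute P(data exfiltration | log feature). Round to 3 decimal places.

0.775

Multiply each prior by the likelihood of the log feature:
  DNS tunneling: 0.32 × 0.13 = 0.0416
  data exfiltration: 0.38 × 0.92 = 0.3496
  credential stuffing: 0.30 × 0.20 = 0.06
Marginal likelihood of the evidence = 0.4512.
P(data exfiltration | evidence) = 0.3496 / 0.4512 ≈ 0.775.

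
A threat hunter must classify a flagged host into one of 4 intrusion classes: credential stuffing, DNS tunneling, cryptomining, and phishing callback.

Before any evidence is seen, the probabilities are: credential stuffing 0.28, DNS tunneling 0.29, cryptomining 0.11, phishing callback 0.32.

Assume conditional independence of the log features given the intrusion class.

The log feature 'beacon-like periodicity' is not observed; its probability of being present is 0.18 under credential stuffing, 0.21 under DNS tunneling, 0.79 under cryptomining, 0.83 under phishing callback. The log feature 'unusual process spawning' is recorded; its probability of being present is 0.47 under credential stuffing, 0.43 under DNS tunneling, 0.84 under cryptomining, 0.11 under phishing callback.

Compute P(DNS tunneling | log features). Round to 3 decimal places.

Multiply each prior by the joint likelihood of the log feature pattern (using 1 − P(present | H) for each absent log feature):
  credential stuffing: 0.28 × (1 − 0.18) × 0.47 = 0.10791
  DNS tunneling: 0.29 × (1 − 0.21) × 0.43 = 0.098513
  cryptomining: 0.11 × (1 − 0.79) × 0.84 = 0.019404
  phishing callback: 0.32 × (1 − 0.83) × 0.11 = 0.005984
Marginal likelihood of the evidence = 0.23181.
P(DNS tunneling | evidence) = 0.098513 / 0.23181 ≈ 0.425.

0.425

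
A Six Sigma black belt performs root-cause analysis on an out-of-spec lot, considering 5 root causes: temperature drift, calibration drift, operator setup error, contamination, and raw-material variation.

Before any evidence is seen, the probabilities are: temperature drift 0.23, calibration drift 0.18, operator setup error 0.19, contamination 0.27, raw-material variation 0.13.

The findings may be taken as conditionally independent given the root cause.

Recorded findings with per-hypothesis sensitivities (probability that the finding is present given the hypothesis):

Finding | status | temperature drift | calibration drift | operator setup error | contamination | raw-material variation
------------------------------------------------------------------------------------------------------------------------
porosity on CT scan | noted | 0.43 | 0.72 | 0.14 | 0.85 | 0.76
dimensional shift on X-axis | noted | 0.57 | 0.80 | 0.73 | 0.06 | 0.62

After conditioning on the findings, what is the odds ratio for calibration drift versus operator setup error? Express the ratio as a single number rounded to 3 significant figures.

5.34

The normalizing constant cancels in an odds ratio, so compute prior × likelihood for the two hypotheses only:
  calibration drift: 0.18 × 0.72 × 0.80 = 0.10368
  operator setup error: 0.19 × 0.14 × 0.73 = 0.019418
Posterior odds = 0.10368 / 0.019418 ≈ 5.34.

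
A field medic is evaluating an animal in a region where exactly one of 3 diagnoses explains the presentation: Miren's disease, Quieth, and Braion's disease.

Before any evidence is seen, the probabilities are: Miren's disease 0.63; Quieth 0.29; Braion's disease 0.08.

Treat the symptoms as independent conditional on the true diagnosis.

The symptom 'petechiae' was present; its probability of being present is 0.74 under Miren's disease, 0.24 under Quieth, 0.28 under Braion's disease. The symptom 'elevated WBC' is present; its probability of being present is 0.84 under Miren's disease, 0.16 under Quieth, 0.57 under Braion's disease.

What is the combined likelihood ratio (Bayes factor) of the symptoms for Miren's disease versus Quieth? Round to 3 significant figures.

16.2

Joint likelihood of the symptom pattern under each hypothesis:
  Miren's disease: 0.74 × 0.84 = 0.6216
  Quieth: 0.24 × 0.16 = 0.0384
Bayes factor = 0.6216 / 0.0384 ≈ 16.2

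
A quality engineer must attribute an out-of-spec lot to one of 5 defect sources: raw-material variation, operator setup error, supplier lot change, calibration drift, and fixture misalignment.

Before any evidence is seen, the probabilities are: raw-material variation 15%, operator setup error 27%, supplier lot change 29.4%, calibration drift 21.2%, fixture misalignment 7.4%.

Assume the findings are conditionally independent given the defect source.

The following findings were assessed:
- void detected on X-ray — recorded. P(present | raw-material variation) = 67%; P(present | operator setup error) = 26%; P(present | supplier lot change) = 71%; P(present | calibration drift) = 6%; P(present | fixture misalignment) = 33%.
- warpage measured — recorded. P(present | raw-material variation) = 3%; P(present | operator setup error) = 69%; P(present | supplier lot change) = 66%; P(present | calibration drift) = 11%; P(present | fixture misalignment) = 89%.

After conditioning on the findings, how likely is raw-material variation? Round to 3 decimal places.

For each hypothesis, the unnormalized posterior weight is prior × product of the finding likelihoods:
  raw-material variation: 0.150 × 0.67 × 0.03 = 0.003015
  operator setup error: 0.270 × 0.26 × 0.69 = 0.048438
  supplier lot change: 0.294 × 0.71 × 0.66 = 0.13777
  calibration drift: 0.212 × 0.06 × 0.11 = 0.0013992
  fixture misalignment: 0.074 × 0.33 × 0.89 = 0.021734
Normalizing constant Z = 0.003015 + 0.048438 + 0.13777 + 0.0013992 + 0.021734 = 0.21235.
P(raw-material variation | evidence) = 0.003015 / 0.21235 ≈ 0.014.

0.014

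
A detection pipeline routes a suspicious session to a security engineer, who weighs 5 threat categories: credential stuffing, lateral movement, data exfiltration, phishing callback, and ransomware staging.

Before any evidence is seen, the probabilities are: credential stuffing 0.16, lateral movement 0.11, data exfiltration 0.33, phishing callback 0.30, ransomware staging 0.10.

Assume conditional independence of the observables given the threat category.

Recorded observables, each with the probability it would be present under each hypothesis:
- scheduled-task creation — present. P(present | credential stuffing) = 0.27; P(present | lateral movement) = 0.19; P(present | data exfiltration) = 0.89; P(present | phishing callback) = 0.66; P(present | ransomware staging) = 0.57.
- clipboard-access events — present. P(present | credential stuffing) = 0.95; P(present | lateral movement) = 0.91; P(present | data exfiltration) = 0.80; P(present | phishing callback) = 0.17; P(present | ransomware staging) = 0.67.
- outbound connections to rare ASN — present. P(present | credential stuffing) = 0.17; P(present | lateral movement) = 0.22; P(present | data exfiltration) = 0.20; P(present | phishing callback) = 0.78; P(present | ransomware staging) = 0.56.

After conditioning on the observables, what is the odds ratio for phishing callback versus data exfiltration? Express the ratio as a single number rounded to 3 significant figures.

Posterior odds equal prior odds times the likelihood ratio; only the two competing hypotheses matter.
  phishing callback: 0.30 × 0.66 × 0.17 × 0.78 = 0.026255
  data exfiltration: 0.33 × 0.89 × 0.80 × 0.20 = 0.046992
Odds(phishing callback : data exfiltration) = 0.026255 / 0.046992 ≈ 0.559.

0.559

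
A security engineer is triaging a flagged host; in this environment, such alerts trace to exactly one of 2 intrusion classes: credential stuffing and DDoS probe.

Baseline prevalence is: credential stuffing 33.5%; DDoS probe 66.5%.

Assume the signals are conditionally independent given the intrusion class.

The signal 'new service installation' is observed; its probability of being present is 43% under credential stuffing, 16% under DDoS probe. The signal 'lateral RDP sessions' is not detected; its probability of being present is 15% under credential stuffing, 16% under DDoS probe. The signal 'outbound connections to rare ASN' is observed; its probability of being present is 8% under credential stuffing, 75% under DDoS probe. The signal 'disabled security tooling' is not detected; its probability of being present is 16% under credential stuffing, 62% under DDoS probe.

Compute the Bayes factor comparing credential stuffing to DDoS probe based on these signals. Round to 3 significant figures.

Joint likelihood of the signal pattern under each hypothesis (using 1 − P(present | H) for each absent signal):
  credential stuffing: 0.43 × (1 − 0.15) × 0.08 × (1 − 0.16) = 0.024562
  DDoS probe: 0.16 × (1 − 0.16) × 0.75 × (1 − 0.62) = 0.038304
Bayes factor = 0.024562 / 0.038304 ≈ 0.641

0.641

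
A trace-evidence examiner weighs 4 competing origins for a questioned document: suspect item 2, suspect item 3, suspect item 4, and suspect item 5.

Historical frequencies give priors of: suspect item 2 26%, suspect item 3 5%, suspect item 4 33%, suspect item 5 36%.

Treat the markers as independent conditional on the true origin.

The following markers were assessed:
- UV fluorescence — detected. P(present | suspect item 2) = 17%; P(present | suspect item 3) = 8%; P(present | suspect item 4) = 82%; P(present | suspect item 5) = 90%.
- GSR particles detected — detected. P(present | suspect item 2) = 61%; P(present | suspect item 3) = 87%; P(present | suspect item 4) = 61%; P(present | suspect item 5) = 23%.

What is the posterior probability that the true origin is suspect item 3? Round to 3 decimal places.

By Bayes' rule with conditional independence, the unnormalized weight for each hypothesis is prior × ∏ likelihoods:
  suspect item 2: 0.26 × 0.17 × 0.61 = 0.026962
  suspect item 3: 0.05 × 0.08 × 0.87 = 0.00348
  suspect item 4: 0.33 × 0.82 × 0.61 = 0.16507
  suspect item 5: 0.36 × 0.90 × 0.23 = 0.07452
Marginal likelihood of the evidence = 0.27003.
P(suspect item 3 | evidence) = 0.00348 / 0.27003 ≈ 0.013.

0.013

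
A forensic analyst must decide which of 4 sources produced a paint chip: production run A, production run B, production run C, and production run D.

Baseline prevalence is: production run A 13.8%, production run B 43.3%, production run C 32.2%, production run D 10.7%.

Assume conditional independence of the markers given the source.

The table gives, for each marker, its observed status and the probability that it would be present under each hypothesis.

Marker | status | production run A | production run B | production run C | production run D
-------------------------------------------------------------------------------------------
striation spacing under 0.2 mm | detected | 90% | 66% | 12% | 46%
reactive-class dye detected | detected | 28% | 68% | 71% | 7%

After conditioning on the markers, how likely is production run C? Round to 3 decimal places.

Multiply each prior by the joint likelihood of the marker pattern:
  production run A: 0.138 × 0.90 × 0.28 = 0.034776
  production run B: 0.433 × 0.66 × 0.68 = 0.19433
  production run C: 0.322 × 0.12 × 0.71 = 0.027434
  production run D: 0.107 × 0.46 × 0.07 = 0.0034454
Normalizing constant Z = 0.034776 + 0.19433 + 0.027434 + 0.0034454 = 0.25999.
P(production run C | evidence) = 0.027434 / 0.25999 ≈ 0.106.

0.106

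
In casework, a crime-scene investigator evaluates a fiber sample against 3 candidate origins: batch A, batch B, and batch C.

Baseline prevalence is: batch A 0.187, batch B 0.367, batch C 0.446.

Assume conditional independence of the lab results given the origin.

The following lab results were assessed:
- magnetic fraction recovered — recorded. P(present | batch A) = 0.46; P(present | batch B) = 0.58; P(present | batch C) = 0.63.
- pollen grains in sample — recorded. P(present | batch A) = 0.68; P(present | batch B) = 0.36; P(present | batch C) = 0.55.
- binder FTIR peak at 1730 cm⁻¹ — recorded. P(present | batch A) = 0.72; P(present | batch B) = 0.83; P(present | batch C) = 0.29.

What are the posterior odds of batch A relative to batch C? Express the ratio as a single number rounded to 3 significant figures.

0.940

The normalizing constant cancels in an odds ratio, so compute prior × likelihood for the two hypotheses only:
  batch A: 0.187 × 0.46 × 0.68 × 0.72 = 0.042115
  batch C: 0.446 × 0.63 × 0.55 × 0.29 = 0.044816
Posterior odds = 0.042115 / 0.044816 ≈ 0.940.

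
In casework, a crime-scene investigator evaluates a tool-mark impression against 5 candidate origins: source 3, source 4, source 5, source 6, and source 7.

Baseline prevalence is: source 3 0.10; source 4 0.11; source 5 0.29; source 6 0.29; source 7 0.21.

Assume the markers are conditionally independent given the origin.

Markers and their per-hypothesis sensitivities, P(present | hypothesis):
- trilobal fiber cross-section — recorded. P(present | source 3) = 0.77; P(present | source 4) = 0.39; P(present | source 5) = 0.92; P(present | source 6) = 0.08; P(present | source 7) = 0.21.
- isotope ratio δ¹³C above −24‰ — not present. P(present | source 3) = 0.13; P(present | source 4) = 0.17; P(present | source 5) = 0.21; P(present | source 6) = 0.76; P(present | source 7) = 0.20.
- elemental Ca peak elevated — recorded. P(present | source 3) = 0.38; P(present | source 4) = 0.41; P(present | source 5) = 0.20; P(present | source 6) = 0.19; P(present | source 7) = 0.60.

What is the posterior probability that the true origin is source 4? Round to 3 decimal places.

By Bayes' rule with conditional independence, the unnormalized weight for each hypothesis is prior × ∏ likelihoods (using 1 − P(present | H) for each absent marker):
  source 3: 0.10 × 0.77 × (1 − 0.13) × 0.38 = 0.025456
  source 4: 0.11 × 0.39 × (1 − 0.17) × 0.41 = 0.014599
  source 5: 0.29 × 0.92 × (1 − 0.21) × 0.20 = 0.042154
  source 6: 0.29 × 0.08 × (1 − 0.76) × 0.19 = 0.0010579
  source 7: 0.21 × 0.21 × (1 − 0.20) × 0.60 = 0.021168
The unnormalized weights sum to 0.10444.
P(source 4 | evidence) = 0.014599 / 0.10444 ≈ 0.140.

0.140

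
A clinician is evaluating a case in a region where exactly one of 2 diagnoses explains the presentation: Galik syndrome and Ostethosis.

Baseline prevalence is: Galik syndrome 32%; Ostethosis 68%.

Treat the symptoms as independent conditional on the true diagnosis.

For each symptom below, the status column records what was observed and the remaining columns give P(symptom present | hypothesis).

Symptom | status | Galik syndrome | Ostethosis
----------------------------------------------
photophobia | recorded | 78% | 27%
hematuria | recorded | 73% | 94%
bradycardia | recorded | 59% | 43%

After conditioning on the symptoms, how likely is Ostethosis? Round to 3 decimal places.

0.408

Multiply each prior by the joint likelihood of the symptom pattern:
  Galik syndrome: 0.32 × 0.78 × 0.73 × 0.59 = 0.1075
  Ostethosis: 0.68 × 0.27 × 0.94 × 0.43 = 0.074211
Normalizing constant Z = 0.1075 + 0.074211 = 0.18171.
P(Ostethosis | evidence) = 0.074211 / 0.18171 ≈ 0.408.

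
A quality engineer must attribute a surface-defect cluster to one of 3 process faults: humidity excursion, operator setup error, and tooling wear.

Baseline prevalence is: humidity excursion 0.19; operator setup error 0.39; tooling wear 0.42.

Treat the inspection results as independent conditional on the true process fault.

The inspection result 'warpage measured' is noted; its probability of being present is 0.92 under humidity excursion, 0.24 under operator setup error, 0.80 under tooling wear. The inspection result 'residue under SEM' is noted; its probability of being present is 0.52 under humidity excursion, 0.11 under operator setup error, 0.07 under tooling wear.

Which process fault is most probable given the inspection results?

humidity excursion

For each hypothesis, the unnormalized posterior weight is prior × product of the inspection result likelihoods:
  humidity excursion: 0.19 × 0.92 × 0.52 = 0.090896
  operator setup error: 0.39 × 0.24 × 0.11 = 0.010296
  tooling wear: 0.42 × 0.80 × 0.07 = 0.02352
Normalizing constant Z = 0.090896 + 0.010296 + 0.02352 = 0.12471.
P(humidity excursion | evidence) ≈ 0.090896 / 0.12471 ≈ 0.729
P(operator setup error | evidence) ≈ 0.010296 / 0.12471 ≈ 0.083
P(tooling wear | evidence) ≈ 0.02352 / 0.12471 ≈ 0.189
The largest is 0.729, so humidity excursion is most probable.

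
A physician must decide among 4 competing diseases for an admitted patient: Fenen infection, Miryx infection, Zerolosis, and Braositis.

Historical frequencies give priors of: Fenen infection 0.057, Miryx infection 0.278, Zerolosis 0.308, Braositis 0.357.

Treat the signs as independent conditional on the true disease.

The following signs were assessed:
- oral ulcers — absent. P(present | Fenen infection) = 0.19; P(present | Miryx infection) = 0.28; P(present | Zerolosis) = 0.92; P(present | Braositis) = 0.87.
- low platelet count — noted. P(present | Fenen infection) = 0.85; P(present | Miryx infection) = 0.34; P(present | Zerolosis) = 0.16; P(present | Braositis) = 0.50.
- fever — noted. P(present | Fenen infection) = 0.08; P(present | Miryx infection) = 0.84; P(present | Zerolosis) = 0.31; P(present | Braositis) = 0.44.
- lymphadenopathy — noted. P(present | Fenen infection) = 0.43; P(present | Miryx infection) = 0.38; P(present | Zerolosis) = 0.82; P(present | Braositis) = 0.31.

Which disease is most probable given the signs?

For each hypothesis, the unnormalized posterior weight is prior × product of the sign likelihoods (using 1 − P(present | H) for each absent sign):
  Fenen infection: 0.057 × (1 − 0.19) × 0.85 × 0.08 × 0.43 = 0.00135
  Miryx infection: 0.278 × (1 − 0.28) × 0.34 × 0.84 × 0.38 = 0.021723
  Zerolosis: 0.308 × (1 − 0.92) × 0.16 × 0.31 × 0.82 = 0.0010022
  Braositis: 0.357 × (1 − 0.87) × 0.50 × 0.44 × 0.31 = 0.0031652
Normalizing constant Z = 0.00135 + 0.021723 + 0.0010022 + 0.0031652 = 0.02724.
P(Fenen infection | evidence) ≈ 0.00135 / 0.02724 ≈ 0.050
P(Miryx infection | evidence) ≈ 0.021723 / 0.02724 ≈ 0.797
P(Zerolosis | evidence) ≈ 0.0010022 / 0.02724 ≈ 0.037
P(Braositis | evidence) ≈ 0.0031652 / 0.02724 ≈ 0.116
The largest is 0.797, so Miryx infection is most probable.

Miryx infection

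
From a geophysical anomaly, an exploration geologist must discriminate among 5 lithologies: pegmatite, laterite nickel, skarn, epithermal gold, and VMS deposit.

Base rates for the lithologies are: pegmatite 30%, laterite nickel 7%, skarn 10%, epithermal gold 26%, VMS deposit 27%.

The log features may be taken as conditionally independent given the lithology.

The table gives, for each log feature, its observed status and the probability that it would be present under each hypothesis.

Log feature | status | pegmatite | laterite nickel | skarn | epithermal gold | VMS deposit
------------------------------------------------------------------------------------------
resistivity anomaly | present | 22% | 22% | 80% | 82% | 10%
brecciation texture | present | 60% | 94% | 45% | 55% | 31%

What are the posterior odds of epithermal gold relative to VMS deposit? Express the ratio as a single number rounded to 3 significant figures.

The normalizing constant cancels in an odds ratio, so compute prior × likelihood for the two hypotheses only:
  epithermal gold: 0.26 × 0.82 × 0.55 = 0.11726
  VMS deposit: 0.27 × 0.10 × 0.31 = 0.00837
Odds(epithermal gold : VMS deposit) = 0.11726 / 0.00837 ≈ 14.0.

14.0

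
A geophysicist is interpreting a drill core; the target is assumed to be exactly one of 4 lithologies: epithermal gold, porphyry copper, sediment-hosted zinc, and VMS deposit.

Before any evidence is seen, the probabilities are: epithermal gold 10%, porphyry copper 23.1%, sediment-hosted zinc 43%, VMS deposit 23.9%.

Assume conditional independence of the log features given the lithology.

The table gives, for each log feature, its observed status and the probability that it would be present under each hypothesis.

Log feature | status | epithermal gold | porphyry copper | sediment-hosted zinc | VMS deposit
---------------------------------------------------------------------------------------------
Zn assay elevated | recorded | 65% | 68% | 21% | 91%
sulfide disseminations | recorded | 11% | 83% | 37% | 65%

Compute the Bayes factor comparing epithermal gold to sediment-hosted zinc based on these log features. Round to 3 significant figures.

Take the product of per-log feature likelihoods under each hypothesis, then divide.
  epithermal gold: 0.65 × 0.11 = 0.0715
  sediment-hosted zinc: 0.21 × 0.37 = 0.0777
Bayes factor = 0.0715 / 0.0777 ≈ 0.920

0.920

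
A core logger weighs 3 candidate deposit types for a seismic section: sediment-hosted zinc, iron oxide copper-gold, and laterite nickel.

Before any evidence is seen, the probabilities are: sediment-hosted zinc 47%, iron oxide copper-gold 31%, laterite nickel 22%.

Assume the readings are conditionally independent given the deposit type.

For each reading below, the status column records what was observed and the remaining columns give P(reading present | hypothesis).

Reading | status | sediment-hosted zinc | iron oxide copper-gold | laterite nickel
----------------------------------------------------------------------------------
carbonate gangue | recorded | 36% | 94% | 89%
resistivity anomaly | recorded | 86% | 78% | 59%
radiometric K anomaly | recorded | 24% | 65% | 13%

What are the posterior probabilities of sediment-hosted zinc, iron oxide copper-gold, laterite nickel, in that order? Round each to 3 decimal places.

Multiply each prior by the joint likelihood of the reading pattern:
  sediment-hosted zinc: 0.47 × 0.36 × 0.86 × 0.24 = 0.034923
  iron oxide copper-gold: 0.31 × 0.94 × 0.78 × 0.65 = 0.14774
  laterite nickel: 0.22 × 0.89 × 0.59 × 0.13 = 0.015018
The unnormalized weights sum to 0.19768.
P(sediment-hosted zinc | evidence) = 0.034923 / 0.19768 ≈ 0.177
P(iron oxide copper-gold | evidence) = 0.14774 / 0.19768 ≈ 0.747
P(laterite nickel | evidence) = 0.015018 / 0.19768 ≈ 0.076

0.177, 0.747, 0.076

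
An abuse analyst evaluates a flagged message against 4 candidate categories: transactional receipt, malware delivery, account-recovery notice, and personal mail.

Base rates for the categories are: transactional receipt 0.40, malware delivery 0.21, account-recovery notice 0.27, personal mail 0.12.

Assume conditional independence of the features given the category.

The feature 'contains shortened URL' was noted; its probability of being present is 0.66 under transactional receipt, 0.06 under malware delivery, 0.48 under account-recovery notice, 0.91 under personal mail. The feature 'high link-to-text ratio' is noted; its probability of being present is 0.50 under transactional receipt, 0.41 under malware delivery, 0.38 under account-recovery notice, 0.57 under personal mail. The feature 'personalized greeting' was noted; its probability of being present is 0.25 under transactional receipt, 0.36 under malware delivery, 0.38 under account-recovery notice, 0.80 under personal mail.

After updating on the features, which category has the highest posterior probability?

Multiply each prior by the joint likelihood of the feature pattern:
  transactional receipt: 0.40 × 0.66 × 0.50 × 0.25 = 0.033
  malware delivery: 0.21 × 0.06 × 0.41 × 0.36 = 0.0018598
  account-recovery notice: 0.27 × 0.48 × 0.38 × 0.38 = 0.018714
  personal mail: 0.12 × 0.91 × 0.57 × 0.80 = 0.049795
Marginal likelihood of the evidence = 0.10337.
P(transactional receipt | evidence) ≈ 0.033 / 0.10337 ≈ 0.319
P(malware delivery | evidence) ≈ 0.0018598 / 0.10337 ≈ 0.018
P(account-recovery notice | evidence) ≈ 0.018714 / 0.10337 ≈ 0.181
P(personal mail | evidence) ≈ 0.049795 / 0.10337 ≈ 0.482
The largest is 0.482, so personal mail is most probable.

personal mail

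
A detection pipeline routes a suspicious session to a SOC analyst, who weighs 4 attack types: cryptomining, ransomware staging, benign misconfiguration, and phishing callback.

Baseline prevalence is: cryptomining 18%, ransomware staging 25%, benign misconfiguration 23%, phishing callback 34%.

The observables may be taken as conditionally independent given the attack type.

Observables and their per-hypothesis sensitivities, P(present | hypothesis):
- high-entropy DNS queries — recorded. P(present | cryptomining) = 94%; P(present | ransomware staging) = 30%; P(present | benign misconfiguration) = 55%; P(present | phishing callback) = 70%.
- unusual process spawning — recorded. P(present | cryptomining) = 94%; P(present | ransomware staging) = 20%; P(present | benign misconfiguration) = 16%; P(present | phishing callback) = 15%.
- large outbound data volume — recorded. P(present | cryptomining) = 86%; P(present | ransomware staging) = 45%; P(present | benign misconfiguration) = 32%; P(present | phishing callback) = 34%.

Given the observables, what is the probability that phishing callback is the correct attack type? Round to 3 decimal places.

0.075

By Bayes' rule with conditional independence, the unnormalized weight for each hypothesis is prior × ∏ likelihoods:
  cryptomining: 0.18 × 0.94 × 0.94 × 0.86 = 0.13678
  ransomware staging: 0.25 × 0.30 × 0.20 × 0.45 = 0.00675
  benign misconfiguration: 0.23 × 0.55 × 0.16 × 0.32 = 0.0064768
  phishing callback: 0.34 × 0.70 × 0.15 × 0.34 = 0.012138
Marginal likelihood of the evidence = 0.16215.
P(phishing callback | evidence) = 0.012138 / 0.16215 ≈ 0.075.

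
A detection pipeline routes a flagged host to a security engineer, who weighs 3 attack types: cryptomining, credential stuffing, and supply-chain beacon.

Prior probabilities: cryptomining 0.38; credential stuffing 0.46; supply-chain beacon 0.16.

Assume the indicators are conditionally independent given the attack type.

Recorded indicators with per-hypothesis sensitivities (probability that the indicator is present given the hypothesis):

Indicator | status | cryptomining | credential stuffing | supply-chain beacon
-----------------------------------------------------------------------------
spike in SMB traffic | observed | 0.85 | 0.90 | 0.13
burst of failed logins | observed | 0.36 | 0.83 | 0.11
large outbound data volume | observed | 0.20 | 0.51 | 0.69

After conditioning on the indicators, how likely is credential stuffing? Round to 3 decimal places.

By Bayes' rule with conditional independence, the unnormalized weight for each hypothesis is prior × ∏ likelihoods:
  cryptomining: 0.38 × 0.85 × 0.36 × 0.20 = 0.023256
  credential stuffing: 0.46 × 0.90 × 0.83 × 0.51 = 0.17525
  supply-chain beacon: 0.16 × 0.13 × 0.11 × 0.69 = 0.0015787
The unnormalized weights sum to 0.20008.
P(credential stuffing | evidence) = 0.17525 / 0.20008 ≈ 0.876.

0.876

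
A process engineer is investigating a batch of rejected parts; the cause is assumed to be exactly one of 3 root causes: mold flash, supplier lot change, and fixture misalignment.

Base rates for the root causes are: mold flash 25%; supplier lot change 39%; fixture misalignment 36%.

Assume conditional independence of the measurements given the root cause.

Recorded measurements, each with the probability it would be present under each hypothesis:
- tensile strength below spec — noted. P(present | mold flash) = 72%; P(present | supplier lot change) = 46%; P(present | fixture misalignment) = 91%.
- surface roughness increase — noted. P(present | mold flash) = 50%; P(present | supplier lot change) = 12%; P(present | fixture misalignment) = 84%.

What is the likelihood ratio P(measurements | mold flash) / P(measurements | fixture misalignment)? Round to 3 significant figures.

The Bayes factor is the ratio of the joint likelihoods of the measurement pattern under the two hypotheses.
  mold flash: 0.72 × 0.50 = 0.36
  fixture misalignment: 0.91 × 0.84 = 0.7644
Bayes factor = 0.36 / 0.7644 ≈ 0.471

0.471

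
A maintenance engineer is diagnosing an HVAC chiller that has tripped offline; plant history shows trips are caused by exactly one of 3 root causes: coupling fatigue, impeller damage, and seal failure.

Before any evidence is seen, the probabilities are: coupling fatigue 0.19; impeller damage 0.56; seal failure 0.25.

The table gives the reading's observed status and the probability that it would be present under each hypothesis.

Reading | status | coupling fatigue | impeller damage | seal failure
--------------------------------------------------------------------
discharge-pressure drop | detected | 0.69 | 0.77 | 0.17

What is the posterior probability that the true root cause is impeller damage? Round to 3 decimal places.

By Bayes' rule, the unnormalized weight for each hypothesis is prior × likelihood:
  coupling fatigue: 0.19 × 0.69 = 0.1311
  impeller damage: 0.56 × 0.77 = 0.4312
  seal failure: 0.25 × 0.17 = 0.0425
Normalizing constant Z = 0.1311 + 0.4312 + 0.0425 = 0.6048.
P(impeller damage | evidence) = 0.4312 / 0.6048 ≈ 0.713.

0.713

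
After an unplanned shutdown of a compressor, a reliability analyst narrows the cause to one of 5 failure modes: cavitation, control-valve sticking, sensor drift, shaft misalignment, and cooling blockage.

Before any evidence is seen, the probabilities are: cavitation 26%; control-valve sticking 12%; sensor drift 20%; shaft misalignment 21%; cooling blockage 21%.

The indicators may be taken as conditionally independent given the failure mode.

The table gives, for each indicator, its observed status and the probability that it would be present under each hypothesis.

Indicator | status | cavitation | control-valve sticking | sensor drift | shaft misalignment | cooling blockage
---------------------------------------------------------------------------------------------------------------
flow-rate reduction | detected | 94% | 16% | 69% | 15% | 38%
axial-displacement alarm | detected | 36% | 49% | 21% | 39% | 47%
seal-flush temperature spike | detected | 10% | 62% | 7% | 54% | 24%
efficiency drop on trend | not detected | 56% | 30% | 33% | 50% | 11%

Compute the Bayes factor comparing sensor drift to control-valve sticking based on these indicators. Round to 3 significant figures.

0.200

Take the product of per-indicator likelihoods under each hypothesis (using 1 − P(present | H) for each absent indicator), then divide.
  sensor drift: 0.69 × 0.21 × 0.07 × (1 − 0.33) = 0.0067958
  control-valve sticking: 0.16 × 0.49 × 0.62 × (1 − 0.30) = 0.034026
Bayes factor = 0.0067958 / 0.034026 ≈ 0.200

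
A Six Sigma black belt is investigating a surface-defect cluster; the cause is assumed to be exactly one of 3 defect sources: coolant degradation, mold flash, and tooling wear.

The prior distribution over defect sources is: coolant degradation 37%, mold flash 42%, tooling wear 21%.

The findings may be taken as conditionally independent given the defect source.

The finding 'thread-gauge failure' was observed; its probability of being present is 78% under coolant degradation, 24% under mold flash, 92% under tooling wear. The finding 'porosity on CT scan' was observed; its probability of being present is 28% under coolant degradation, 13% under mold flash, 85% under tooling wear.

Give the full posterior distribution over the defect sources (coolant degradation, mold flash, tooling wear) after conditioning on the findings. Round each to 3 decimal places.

Multiply each prior by the joint likelihood of the evidence pattern:
  coolant degradation: 0.37 × 0.78 × 0.28 = 0.080808
  mold flash: 0.42 × 0.24 × 0.13 = 0.013104
  tooling wear: 0.21 × 0.92 × 0.85 = 0.16422
Normalizing constant Z = 0.080808 + 0.013104 + 0.16422 = 0.25813.
P(coolant degradation | evidence) = 0.080808 / 0.25813 ≈ 0.313
P(mold flash | evidence) = 0.013104 / 0.25813 ≈ 0.051
P(tooling wear | evidence) = 0.16422 / 0.25813 ≈ 0.636

0.313, 0.051, 0.636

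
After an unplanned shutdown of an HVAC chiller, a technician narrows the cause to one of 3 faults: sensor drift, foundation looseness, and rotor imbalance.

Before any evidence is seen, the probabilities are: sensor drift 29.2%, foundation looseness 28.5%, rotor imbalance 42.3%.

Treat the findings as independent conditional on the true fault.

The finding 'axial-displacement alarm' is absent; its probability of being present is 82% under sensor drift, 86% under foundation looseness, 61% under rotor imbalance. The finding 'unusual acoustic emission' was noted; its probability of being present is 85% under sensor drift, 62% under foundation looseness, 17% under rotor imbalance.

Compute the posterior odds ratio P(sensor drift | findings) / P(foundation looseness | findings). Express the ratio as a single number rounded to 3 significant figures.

Posterior odds equal prior odds times the likelihood ratio; only the two competing hypotheses matter (using 1 − P(present | H) for each absent finding).
  sensor drift: 0.292 × (1 − 0.82) × 0.85 = 0.044676
  foundation looseness: 0.285 × (1 − 0.86) × 0.62 = 0.024738
Posterior odds = 0.044676 / 0.024738 ≈ 1.81.

1.81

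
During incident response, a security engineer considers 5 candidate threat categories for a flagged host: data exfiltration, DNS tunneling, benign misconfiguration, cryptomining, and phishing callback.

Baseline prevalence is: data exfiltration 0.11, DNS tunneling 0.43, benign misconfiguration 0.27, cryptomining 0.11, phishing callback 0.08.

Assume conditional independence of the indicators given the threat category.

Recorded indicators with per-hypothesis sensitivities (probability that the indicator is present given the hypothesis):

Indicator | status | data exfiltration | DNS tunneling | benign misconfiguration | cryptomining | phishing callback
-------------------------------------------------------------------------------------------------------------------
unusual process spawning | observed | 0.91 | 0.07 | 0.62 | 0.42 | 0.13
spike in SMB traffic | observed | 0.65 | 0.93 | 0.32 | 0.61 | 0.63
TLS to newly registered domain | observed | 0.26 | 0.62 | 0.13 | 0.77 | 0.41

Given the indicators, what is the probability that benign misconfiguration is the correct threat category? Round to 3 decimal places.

Multiply each prior by the joint likelihood of the indicator pattern:
  data exfiltration: 0.11 × 0.91 × 0.65 × 0.26 = 0.016917
  DNS tunneling: 0.43 × 0.07 × 0.93 × 0.62 = 0.017356
  benign misconfiguration: 0.27 × 0.62 × 0.32 × 0.13 = 0.0069638
  cryptomining: 0.11 × 0.42 × 0.61 × 0.77 = 0.0217
  phishing callback: 0.08 × 0.13 × 0.63 × 0.41 = 0.0026863
The unnormalized weights sum to 0.065623.
P(benign misconfiguration | evidence) = 0.0069638 / 0.065623 ≈ 0.106.

0.106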